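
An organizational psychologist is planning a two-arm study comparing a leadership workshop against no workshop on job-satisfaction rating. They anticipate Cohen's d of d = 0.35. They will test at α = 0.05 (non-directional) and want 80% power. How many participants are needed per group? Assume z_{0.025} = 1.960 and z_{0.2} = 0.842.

n = 129 per group

For two independent groups with equal n: n = 2·((z_{α/2} + z_β) / d)².
z_{α/2} + z_β = 1.960 + 0.842 = 2.802.
n = 2 × (2.802 / 0.35)² = 2 × 8.006² = 2 × 64.09 = 128.2.
Round up to the next whole participant.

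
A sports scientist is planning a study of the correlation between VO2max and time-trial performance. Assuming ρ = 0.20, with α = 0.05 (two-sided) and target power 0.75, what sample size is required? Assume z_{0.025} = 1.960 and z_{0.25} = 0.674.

n = 172

Fisher's z: C = ½·ln((1+r)/(1−r)) = ½·ln(1.5000) = 0.2027.
n = ((z_{α/2} + z_β)/C)² + 3.
(1.960 + 0.674) / 0.2027 = 2.634 / 0.2027 = 12.995.
n = 12.995² + 3 = 168.86 + 3 = 171.9.
Round up.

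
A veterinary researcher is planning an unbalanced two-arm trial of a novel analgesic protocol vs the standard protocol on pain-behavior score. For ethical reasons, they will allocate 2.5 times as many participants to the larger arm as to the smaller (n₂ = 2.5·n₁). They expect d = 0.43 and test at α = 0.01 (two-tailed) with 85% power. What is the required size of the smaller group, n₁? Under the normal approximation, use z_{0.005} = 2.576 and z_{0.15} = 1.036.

With allocation ratio k = n₂/n₁ = 2.5, Var(x̄₁−x̄₂) = σ²(1/n₁ + 1/(k·n₁)) = σ²·(k+1)/(k·n₁).
So n₁ = (1 + 1/k)·((z_{α/2} + z_β)/d)² = 1.400 × (3.612/0.43)².
n₁ = 1.400 × 70.56 = 98.8.
Round up: n₁ = 99, giving n₂ = ⌈2.5 × 99⌉ = ⌈247.5⌉ = 248.

n₁ = 99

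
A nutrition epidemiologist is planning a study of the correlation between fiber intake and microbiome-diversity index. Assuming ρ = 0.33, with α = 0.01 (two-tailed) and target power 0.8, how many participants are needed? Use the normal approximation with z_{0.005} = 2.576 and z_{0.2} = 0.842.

n = 103

Fisher's z: C = ½·ln((1+r)/(1−r)) = ½·ln(1.9851) = 0.3428.
n = ((z_{α/2} + z_β)/C)² + 3.
(2.576 + 0.842) / 0.3428 = 3.418 / 0.3428 = 9.971.
n = 9.971² + 3 = 99.42 + 3 = 102.4.
Round up.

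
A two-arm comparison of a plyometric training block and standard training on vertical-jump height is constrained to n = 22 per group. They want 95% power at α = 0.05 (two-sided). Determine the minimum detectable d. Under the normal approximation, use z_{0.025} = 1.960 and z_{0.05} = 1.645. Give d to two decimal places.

d_min ≈ 1.09

For two independent groups of n = 22 each: d_min = (z_{α/2} + z_β)·√(2/n).
z-sum = 1.960 + 1.645 = 3.605.
d_min = 3.605 × √(2/22) = 3.605 × 0.3015 = 1.087.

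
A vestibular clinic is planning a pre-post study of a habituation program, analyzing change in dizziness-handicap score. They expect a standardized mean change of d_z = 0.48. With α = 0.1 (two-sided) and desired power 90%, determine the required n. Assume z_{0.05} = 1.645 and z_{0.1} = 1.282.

n = 38 pairs

For a paired (one-sample on differences) test: n = ((z_{α/2} + z_β) / d)².
z_{α/2} + z_β = 1.645 + 1.282 = 2.927.
n = (2.927 / 0.48)² = 6.098² = 37.18.
Round up.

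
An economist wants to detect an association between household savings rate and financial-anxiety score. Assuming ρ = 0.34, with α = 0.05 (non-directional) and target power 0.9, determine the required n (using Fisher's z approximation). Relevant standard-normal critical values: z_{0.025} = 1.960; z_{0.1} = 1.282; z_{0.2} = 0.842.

Fisher's z: C = ½·ln((1+r)/(1−r)) = ½·ln(2.0303) = 0.3541.
n = ((z_{α/2} + z_β)/C)² + 3.
(1.960 + 1.282) / 0.3541 = 3.242 / 0.3541 = 9.156.
n = 9.156² + 3 = 83.83 + 3 = 86.8.
Round up.

n = 87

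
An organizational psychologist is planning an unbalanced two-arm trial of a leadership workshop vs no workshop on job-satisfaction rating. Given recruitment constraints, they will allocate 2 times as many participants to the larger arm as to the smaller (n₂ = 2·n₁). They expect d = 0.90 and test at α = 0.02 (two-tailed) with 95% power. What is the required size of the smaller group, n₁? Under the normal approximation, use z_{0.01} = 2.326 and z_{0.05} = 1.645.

With allocation ratio k = n₂/n₁ = 2, Var(x̄₁−x̄₂) = σ²(1/n₁ + 1/(k·n₁)) = σ²·(k+1)/(k·n₁).
So n₁ = (1 + 1/k)·((z_{α/2} + z_β)/d)² = 1.500 × (3.971/0.90)².
n₁ = 1.500 × 19.47 = 29.2.
Round up: n₁ = 30, giving n₂ = 2 × 30 = 60.

n₁ = 30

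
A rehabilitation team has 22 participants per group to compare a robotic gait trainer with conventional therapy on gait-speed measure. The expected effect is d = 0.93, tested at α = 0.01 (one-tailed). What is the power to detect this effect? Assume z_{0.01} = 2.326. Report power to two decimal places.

For two equal groups, power = Φ(d·√(n/2) − z_{α}).
d·√(n/2) = 0.93 × √(22/2) = 0.93 × 3.317 = 3.084.
z_β = 3.084 − 2.326 = 0.758.
Power = Φ(0.758) = 0.776.

power ≈ 0.78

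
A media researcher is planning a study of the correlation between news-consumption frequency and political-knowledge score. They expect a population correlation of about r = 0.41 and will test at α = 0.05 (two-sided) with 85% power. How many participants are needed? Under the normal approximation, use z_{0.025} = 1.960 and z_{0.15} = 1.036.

n = 51

Fisher's z: C = ½·ln((1+r)/(1−r)) = ½·ln(2.3898) = 0.4356.
n = ((z_{α/2} + z_β)/C)² + 3.
(1.960 + 1.036) / 0.4356 = 2.996 / 0.4356 = 6.878.
n = 6.878² + 3 = 47.31 + 3 = 50.3.
Round up.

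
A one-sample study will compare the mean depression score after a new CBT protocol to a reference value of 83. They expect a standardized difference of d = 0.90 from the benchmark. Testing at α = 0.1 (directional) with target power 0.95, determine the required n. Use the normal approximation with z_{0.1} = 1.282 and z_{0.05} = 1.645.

n = 11

For a one-sample test: n = ((z_{α} + z_β) / d)².
z_{α} + z_β = 1.282 + 1.645 = 2.927.
n = (2.927 / 0.90)² = 3.252² = 10.58.
Round up.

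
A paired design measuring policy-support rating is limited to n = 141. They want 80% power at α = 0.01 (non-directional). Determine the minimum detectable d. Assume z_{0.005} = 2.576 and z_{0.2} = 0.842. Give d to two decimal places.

For a single sample (or paired design) of n = 141: d_min = (z_{α/2} + z_β)/√n.
z-sum = 2.576 + 0.842 = 3.418.
d_min = 3.418 / √141 = 3.418 / 11.874 = 0.288.

d_min ≈ 0.29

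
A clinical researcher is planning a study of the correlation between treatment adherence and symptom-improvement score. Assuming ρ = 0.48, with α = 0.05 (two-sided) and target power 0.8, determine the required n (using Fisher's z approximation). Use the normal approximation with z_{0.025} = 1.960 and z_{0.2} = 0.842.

Fisher's z: C = ½·ln((1+r)/(1−r)) = ½·ln(2.8462) = 0.5230.
n = ((z_{α/2} + z_β)/C)² + 3.
(1.960 + 0.842) / 0.5230 = 2.802 / 0.5230 = 5.358.
n = 5.358² + 3 = 28.70 + 3 = 31.7.
Round up.

n = 32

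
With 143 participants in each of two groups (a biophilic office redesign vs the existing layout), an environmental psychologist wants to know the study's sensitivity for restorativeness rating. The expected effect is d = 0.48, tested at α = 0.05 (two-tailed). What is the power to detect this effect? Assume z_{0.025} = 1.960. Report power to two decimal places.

power ≈ 0.98

For two equal groups, power = Φ(d·√(n/2) − z_{α/2}).
d·√(n/2) = 0.48 × √(143/2) = 0.48 × 8.456 = 4.059.
z_β = 4.059 − 1.960 = 2.099.
Power = Φ(2.099) = 0.982.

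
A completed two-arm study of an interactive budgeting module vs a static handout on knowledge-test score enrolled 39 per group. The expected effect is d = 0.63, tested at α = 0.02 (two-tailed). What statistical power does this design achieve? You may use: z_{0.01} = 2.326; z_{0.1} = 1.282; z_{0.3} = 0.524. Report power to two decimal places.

For two equal groups, power = Φ(d·√(n/2) − z_{α/2}).
d·√(n/2) = 0.63 × √(39/2) = 0.63 × 4.416 = 2.782.
z_β = 2.782 − 2.326 = 0.456.
Power = Φ(0.456) = 0.676.

power ≈ 0.68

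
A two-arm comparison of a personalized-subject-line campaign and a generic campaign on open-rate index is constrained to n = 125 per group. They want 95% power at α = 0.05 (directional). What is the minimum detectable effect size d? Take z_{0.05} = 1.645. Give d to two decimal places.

d_min ≈ 0.42

For two independent groups of n = 125 each: d_min = (z_{α} + z_β)·√(2/n).
z-sum = 1.645 + 1.645 = 3.290.
d_min = 3.290 × √(2/125) = 3.290 × 0.1265 = 0.416.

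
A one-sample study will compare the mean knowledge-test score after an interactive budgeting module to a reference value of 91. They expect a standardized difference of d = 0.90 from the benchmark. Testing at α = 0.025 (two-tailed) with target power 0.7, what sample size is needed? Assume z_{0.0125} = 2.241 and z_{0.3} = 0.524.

For a one-sample test: n = ((z_{α/2} + z_β) / d)².
z_{α/2} + z_β = 2.241 + 0.524 = 2.765.
n = (2.765 / 0.90)² = 3.072² = 9.44.
Round up.

n = 10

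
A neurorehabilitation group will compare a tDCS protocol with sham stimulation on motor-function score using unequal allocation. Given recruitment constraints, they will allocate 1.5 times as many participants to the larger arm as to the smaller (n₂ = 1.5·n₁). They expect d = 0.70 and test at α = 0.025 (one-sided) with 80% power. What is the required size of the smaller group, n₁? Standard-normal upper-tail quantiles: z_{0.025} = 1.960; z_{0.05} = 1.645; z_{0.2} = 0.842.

With allocation ratio k = n₂/n₁ = 1.5, Var(x̄₁−x̄₂) = σ²(1/n₁ + 1/(k·n₁)) = σ²·(k+1)/(k·n₁).
So n₁ = (1 + 1/k)·((z_{α} + z_β)/d)² = 1.667 × (2.802/0.70)².
n₁ = 1.667 × 16.02 = 26.7.
Round up: n₁ = 27, giving n₂ = ⌈1.5 × 27⌉ = ⌈40.5⌉ = 41.

n₁ = 27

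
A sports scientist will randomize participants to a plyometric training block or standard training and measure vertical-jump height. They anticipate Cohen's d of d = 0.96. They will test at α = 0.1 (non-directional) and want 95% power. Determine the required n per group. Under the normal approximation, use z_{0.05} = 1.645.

n = 24 per group

For two independent groups with equal n: n = 2·((z_{α/2} + z_β) / d)².
z_{α/2} + z_β = 1.645 + 1.645 = 3.290.
n = 2 × (3.290 / 0.96)² = 2 × 3.427² = 2 × 11.74 = 23.5.
Round up to the next whole participant.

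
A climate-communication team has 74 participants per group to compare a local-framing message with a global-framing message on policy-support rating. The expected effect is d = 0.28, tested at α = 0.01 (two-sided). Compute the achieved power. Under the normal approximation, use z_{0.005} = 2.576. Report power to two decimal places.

For two equal groups, power = Φ(d·√(n/2) − z_{α/2}).
d·√(n/2) = 0.28 × √(74/2) = 0.28 × 6.083 = 1.703.
z_β = 1.703 − 2.576 = -0.873.
Power = Φ(-0.873) = 0.191.

power ≈ 0.19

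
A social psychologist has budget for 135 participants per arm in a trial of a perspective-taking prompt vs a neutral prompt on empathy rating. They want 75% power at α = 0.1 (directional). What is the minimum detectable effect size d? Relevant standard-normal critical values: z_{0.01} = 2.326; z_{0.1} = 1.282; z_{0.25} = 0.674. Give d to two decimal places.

For two independent groups of n = 135 each: d_min = (z_{α} + z_β)·√(2/n).
z-sum = 1.282 + 0.674 = 1.956.
d_min = 1.956 × √(2/135) = 1.956 × 0.1217 = 0.238.

d_min ≈ 0.24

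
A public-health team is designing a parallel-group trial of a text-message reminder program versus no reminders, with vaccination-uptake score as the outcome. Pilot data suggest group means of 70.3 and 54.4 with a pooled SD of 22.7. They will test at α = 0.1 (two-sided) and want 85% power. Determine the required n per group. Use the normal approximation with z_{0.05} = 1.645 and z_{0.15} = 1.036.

n = 30 per group

Cohen's d = |M₁ − M₂| / SD_pooled = |70.3 − 54.4| / 22.7 = 15.9 / 22.7 = 0.700.
For two independent groups with equal n: n = 2·((z_{α/2} + z_β) / d)².
z_{α/2} + z_β = 1.645 + 1.036 = 2.681.
n = 2 × (2.681 / 0.700)² = 2 × 3.830² = 2 × 14.67 = 29.3.
Round up to the next whole participant.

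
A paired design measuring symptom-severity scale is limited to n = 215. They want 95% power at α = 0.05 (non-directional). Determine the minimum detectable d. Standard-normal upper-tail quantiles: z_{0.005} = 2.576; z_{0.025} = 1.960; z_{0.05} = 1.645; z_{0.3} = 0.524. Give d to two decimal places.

d_min ≈ 0.25

For a single sample (or paired design) of n = 215: d_min = (z_{α/2} + z_β)/√n.
z-sum = 1.960 + 1.645 = 3.605.
d_min = 3.605 / √215 = 3.605 / 14.663 = 0.246.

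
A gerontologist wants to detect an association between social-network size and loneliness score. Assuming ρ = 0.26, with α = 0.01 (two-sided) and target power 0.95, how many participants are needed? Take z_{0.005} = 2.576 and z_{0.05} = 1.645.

Fisher's z: C = ½·ln((1+r)/(1−r)) = ½·ln(1.7027) = 0.2661.
n = ((z_{α/2} + z_β)/C)² + 3.
(2.576 + 1.645) / 0.2661 = 4.221 / 0.2661 = 15.862.
n = 15.862² + 3 = 251.62 + 3 = 254.6.
Round up.

n = 255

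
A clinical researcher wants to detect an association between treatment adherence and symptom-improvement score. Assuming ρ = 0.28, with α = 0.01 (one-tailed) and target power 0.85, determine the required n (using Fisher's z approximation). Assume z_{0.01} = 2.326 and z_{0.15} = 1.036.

n = 140

Fisher's z: C = ½·ln((1+r)/(1−r)) = ½·ln(1.7778) = 0.2877.
n = ((z_{α} + z_β)/C)² + 3.
(2.326 + 1.036) / 0.2877 = 3.362 / 0.2877 = 11.686.
n = 11.686² + 3 = 136.56 + 3 = 139.6.
Round up.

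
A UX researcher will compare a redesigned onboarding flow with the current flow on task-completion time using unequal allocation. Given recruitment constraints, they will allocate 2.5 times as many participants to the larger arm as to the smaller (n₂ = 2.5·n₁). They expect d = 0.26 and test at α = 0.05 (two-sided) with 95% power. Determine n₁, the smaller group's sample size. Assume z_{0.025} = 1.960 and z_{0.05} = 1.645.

With allocation ratio k = n₂/n₁ = 2.5, Var(x̄₁−x̄₂) = σ²(1/n₁ + 1/(k·n₁)) = σ²·(k+1)/(k·n₁).
So n₁ = (1 + 1/k)·((z_{α/2} + z_β)/d)² = 1.400 × (3.605/0.26)².
n₁ = 1.400 × 192.25 = 269.1.
Round up: n₁ = 270, giving n₂ = 2.5 × 270 = 675.

n₁ = 270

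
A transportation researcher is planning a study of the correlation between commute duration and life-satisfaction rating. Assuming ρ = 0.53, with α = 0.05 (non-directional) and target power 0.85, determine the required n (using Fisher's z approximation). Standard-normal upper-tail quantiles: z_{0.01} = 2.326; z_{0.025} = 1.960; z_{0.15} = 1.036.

n = 29

Fisher's z: C = ½·ln((1+r)/(1−r)) = ½·ln(3.2553) = 0.5901.
n = ((z_{α/2} + z_β)/C)² + 3.
(1.960 + 1.036) / 0.5901 = 2.996 / 0.5901 = 5.077.
n = 5.077² + 3 = 25.78 + 3 = 28.8.
Round up.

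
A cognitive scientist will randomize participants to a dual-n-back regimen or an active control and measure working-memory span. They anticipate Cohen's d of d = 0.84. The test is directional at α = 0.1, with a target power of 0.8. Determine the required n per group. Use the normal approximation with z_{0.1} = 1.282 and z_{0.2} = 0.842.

n = 13 per group

For two independent groups with equal n: n = 2·((z_{α} + z_β) / d)².
z_{α} + z_β = 1.282 + 0.842 = 2.124.
n = 2 × (2.124 / 0.84)² = 2 × 2.529² = 2 × 6.39 = 12.8.
Round up to the next whole participant.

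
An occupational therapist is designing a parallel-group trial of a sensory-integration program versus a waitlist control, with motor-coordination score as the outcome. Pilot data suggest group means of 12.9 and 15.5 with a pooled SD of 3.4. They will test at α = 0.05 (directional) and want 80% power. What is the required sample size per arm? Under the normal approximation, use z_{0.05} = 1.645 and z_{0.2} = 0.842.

Cohen's d = |M₁ − M₂| / SD_pooled = |12.9 − 15.5| / 3.4 = 2.6 / 3.4 = 0.765.
For two independent groups with equal n: n = 2·((z_{α} + z_β) / d)².
z_{α} + z_β = 1.645 + 0.842 = 2.487.
n = 2 × (2.487 / 0.765)² = 2 × 3.251² = 2 × 10.57 = 21.1.
Round up to the next whole participant.

n = 22 per group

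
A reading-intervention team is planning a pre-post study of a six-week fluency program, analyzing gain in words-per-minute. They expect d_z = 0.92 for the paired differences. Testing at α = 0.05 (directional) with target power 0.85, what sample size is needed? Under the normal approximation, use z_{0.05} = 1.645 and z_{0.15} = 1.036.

n = 9 pairs

For a paired (one-sample on differences) test: n = ((z_{α} + z_β) / d)².
z_{α} + z_β = 1.645 + 1.036 = 2.681.
n = (2.681 / 0.92)² = 2.914² = 8.49.
Round up.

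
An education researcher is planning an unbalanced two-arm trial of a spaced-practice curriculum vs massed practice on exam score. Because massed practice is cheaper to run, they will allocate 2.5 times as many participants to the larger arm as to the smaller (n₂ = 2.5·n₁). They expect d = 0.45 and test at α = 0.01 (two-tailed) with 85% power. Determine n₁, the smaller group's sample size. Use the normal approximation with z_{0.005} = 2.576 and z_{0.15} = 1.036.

n₁ = 91

With allocation ratio k = n₂/n₁ = 2.5, Var(x̄₁−x̄₂) = σ²(1/n₁ + 1/(k·n₁)) = σ²·(k+1)/(k·n₁).
So n₁ = (1 + 1/k)·((z_{α/2} + z_β)/d)² = 1.400 × (3.612/0.45)².
n₁ = 1.400 × 64.43 = 90.2.
Round up: n₁ = 91, giving n₂ = ⌈2.5 × 91⌉ = ⌈227.5⌉ = 228.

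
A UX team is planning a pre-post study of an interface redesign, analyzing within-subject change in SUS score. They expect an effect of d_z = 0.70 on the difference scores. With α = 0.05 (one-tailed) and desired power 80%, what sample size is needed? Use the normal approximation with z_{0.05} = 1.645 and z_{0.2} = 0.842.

n = 13 pairs

For a paired (one-sample on differences) test: n = ((z_{α} + z_β) / d)².
z_{α} + z_β = 1.645 + 0.842 = 2.487.
n = (2.487 / 0.70)² = 3.553² = 12.62.
Round up.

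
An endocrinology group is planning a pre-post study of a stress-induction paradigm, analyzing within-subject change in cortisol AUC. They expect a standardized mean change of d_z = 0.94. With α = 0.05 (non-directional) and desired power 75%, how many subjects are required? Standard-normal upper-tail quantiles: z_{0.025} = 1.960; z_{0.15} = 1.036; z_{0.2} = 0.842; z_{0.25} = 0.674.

For a paired (one-sample on differences) test: n = ((z_{α/2} + z_β) / d)².
z_{α/2} + z_β = 1.960 + 0.674 = 2.634.
n = (2.634 / 0.94)² = 2.802² = 7.85.
Round up.

n = 8 pairs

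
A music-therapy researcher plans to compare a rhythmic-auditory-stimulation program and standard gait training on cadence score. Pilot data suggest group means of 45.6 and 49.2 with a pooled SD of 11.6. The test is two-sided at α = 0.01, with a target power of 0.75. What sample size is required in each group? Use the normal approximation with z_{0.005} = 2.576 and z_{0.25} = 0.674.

Cohen's d = |M₁ − M₂| / SD_pooled = |45.6 − 49.2| / 11.6 = 3.6 / 11.6 = 0.310.
For two independent groups with equal n: n = 2·((z_{α/2} + z_β) / d)².
z_{α/2} + z_β = 2.576 + 0.674 = 3.250.
n = 2 × (3.250 / 0.310)² = 2 × 10.484² = 2 × 109.91 = 219.8.
Round up to the next whole participant.

n = 220 per group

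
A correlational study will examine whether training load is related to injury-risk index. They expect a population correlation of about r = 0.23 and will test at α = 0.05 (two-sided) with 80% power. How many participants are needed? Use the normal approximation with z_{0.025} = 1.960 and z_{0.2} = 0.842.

Fisher's z: C = ½·ln((1+r)/(1−r)) = ½·ln(1.5974) = 0.2342.
n = ((z_{α/2} + z_β)/C)² + 3.
(1.960 + 0.842) / 0.2342 = 2.802 / 0.2342 = 11.964.
n = 11.964² + 3 = 143.14 + 3 = 146.1.
Round up.

n = 147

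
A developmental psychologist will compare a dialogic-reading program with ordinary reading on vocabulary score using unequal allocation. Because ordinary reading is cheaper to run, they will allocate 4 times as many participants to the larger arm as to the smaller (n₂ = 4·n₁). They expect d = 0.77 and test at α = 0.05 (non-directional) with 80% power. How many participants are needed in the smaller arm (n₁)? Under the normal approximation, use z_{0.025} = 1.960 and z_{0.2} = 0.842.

n₁ = 17

With allocation ratio k = n₂/n₁ = 4, Var(x̄₁−x̄₂) = σ²(1/n₁ + 1/(k·n₁)) = σ²·(k+1)/(k·n₁).
So n₁ = (1 + 1/k)·((z_{α/2} + z_β)/d)² = 1.250 × (2.802/0.77)².
n₁ = 1.250 × 13.24 = 16.6.
Round up: n₁ = 17, giving n₂ = 4 × 17 = 68.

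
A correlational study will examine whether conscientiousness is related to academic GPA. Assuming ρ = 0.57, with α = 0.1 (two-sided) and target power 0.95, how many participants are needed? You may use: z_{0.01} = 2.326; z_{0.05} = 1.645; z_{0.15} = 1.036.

n = 29

Fisher's z: C = ½·ln((1+r)/(1−r)) = ½·ln(3.6512) = 0.6475.
n = ((z_{α/2} + z_β)/C)² + 3.
(1.645 + 1.645) / 0.6475 = 3.290 / 0.6475 = 5.081.
n = 5.081² + 3 = 25.82 + 3 = 28.8.
Round up.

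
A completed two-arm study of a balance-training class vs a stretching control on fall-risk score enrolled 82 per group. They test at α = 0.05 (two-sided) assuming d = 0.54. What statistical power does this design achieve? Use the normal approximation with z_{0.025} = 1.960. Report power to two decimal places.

For two equal groups, power = Φ(d·√(n/2) − z_{α/2}).
d·√(n/2) = 0.54 × √(82/2) = 0.54 × 6.403 = 3.458.
z_β = 3.458 − 1.960 = 1.498.
Power = Φ(1.498) = 0.933.

power ≈ 0.93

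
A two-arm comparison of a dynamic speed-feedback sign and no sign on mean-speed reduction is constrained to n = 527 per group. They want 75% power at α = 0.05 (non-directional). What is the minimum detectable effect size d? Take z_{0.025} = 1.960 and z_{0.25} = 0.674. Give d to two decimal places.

For two independent groups of n = 527 each: d_min = (z_{α/2} + z_β)·√(2/n).
z-sum = 1.960 + 0.674 = 2.634.
d_min = 2.634 × √(2/527) = 2.634 × 0.0616 = 0.162.

d_min ≈ 0.16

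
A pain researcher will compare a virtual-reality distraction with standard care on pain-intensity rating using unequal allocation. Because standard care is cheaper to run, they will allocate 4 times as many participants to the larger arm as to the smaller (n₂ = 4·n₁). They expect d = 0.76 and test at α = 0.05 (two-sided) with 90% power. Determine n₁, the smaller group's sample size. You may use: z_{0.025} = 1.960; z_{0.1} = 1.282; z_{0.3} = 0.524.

n₁ = 23

With allocation ratio k = n₂/n₁ = 4, Var(x̄₁−x̄₂) = σ²(1/n₁ + 1/(k·n₁)) = σ²·(k+1)/(k·n₁).
So n₁ = (1 + 1/k)·((z_{α/2} + z_β)/d)² = 1.250 × (3.242/0.76)².
n₁ = 1.250 × 18.20 = 22.7.
Round up: n₁ = 23, giving n₂ = 4 × 23 = 92.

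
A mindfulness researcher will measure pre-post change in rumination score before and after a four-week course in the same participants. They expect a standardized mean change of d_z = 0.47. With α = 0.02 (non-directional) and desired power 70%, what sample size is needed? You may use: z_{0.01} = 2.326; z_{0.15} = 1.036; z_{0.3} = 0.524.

n = 37 pairs

For a paired (one-sample on differences) test: n = ((z_{α/2} + z_β) / d)².
z_{α/2} + z_β = 2.326 + 0.524 = 2.850.
n = (2.850 / 0.47)² = 6.064² = 36.77.
Round up.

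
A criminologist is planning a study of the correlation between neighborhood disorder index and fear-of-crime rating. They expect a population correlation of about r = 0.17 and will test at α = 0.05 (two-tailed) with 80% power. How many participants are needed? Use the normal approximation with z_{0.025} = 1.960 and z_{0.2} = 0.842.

Fisher's z: C = ½·ln((1+r)/(1−r)) = ½·ln(1.4096) = 0.1717.
n = ((z_{α/2} + z_β)/C)² + 3.
(1.960 + 0.842) / 0.1717 = 2.802 / 0.1717 = 16.319.
n = 16.319² + 3 = 266.32 + 3 = 269.3.
Round up.

n = 270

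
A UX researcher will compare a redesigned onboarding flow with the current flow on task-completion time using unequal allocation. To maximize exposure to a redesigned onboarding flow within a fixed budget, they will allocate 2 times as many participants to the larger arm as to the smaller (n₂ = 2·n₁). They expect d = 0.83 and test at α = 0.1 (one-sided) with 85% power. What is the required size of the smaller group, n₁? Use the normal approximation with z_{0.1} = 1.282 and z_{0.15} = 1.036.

n₁ = 12

With allocation ratio k = n₂/n₁ = 2, Var(x̄₁−x̄₂) = σ²(1/n₁ + 1/(k·n₁)) = σ²·(k+1)/(k·n₁).
So n₁ = (1 + 1/k)·((z_{α} + z_β)/d)² = 1.500 × (2.318/0.83)².
n₁ = 1.500 × 7.80 = 11.7.
Round up: n₁ = 12, giving n₂ = 2 × 12 = 24.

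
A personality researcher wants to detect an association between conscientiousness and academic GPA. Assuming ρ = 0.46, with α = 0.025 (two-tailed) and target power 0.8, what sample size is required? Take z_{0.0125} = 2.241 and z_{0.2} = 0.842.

n = 42

Fisher's z: C = ½·ln((1+r)/(1−r)) = ½·ln(2.7037) = 0.4973.
n = ((z_{α/2} + z_β)/C)² + 3.
(2.241 + 0.842) / 0.4973 = 3.083 / 0.4973 = 6.199.
n = 6.199² + 3 = 38.43 + 3 = 41.4.
Round up.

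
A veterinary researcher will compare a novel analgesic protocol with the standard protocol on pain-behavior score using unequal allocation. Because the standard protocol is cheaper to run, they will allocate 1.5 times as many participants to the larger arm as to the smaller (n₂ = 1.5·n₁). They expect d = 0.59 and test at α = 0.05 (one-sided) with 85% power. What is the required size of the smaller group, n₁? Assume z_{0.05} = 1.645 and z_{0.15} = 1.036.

n₁ = 35

With allocation ratio k = n₂/n₁ = 1.5, Var(x̄₁−x̄₂) = σ²(1/n₁ + 1/(k·n₁)) = σ²·(k+1)/(k·n₁).
So n₁ = (1 + 1/k)·((z_{α} + z_β)/d)² = 1.667 × (2.681/0.59)².
n₁ = 1.667 × 20.65 = 34.4.
Round up: n₁ = 35, giving n₂ = ⌈1.5 × 35⌉ = ⌈52.5⌉ = 53.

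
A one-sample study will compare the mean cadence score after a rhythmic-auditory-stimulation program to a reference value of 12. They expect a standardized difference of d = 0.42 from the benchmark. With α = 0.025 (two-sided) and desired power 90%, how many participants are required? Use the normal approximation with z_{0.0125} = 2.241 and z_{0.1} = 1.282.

For a one-sample test: n = ((z_{α/2} + z_β) / d)².
z_{α/2} + z_β = 2.241 + 1.282 = 3.523.
n = (3.523 / 0.42)² = 8.388² = 70.36.
Round up.

n = 71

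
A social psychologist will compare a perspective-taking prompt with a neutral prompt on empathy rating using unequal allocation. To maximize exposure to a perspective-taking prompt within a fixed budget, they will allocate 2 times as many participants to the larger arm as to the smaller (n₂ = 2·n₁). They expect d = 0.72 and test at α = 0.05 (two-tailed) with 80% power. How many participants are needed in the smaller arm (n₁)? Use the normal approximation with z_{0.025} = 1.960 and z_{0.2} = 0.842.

With allocation ratio k = n₂/n₁ = 2, Var(x̄₁−x̄₂) = σ²(1/n₁ + 1/(k·n₁)) = σ²·(k+1)/(k·n₁).
So n₁ = (1 + 1/k)·((z_{α/2} + z_β)/d)² = 1.500 × (2.802/0.72)².
n₁ = 1.500 × 15.15 = 22.7.
Round up: n₁ = 23, giving n₂ = 2 × 23 = 46.

n₁ = 23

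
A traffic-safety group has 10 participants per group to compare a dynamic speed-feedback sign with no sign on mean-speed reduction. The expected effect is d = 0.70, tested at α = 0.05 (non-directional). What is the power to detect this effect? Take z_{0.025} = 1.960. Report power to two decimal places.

For two equal groups, power = Φ(d·√(n/2) − z_{α/2}).
d·√(n/2) = 0.70 × √(10/2) = 0.70 × 2.236 = 1.565.
z_β = 1.565 − 1.960 = -0.395.
Power = Φ(-0.395) = 0.347.

power ≈ 0.35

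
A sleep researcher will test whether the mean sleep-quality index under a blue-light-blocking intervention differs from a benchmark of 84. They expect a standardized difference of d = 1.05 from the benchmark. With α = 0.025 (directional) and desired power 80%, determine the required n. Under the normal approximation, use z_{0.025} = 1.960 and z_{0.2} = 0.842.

For a one-sample test: n = ((z_{α} + z_β) / d)².
z_{α} + z_β = 1.960 + 0.842 = 2.802.
n = (2.802 / 1.05)² = 2.669² = 7.12.
Round up.

n = 8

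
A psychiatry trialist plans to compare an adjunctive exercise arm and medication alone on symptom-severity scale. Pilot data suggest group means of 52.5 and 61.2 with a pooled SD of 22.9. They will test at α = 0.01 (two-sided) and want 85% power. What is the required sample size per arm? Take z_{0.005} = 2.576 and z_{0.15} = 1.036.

n = 181 per group

Cohen's d = |M₁ − M₂| / SD_pooled = |52.5 − 61.2| / 22.9 = 8.7 / 22.9 = 0.380.
For two independent groups with equal n: n = 2·((z_{α/2} + z_β) / d)².
z_{α/2} + z_β = 2.576 + 1.036 = 3.612.
n = 2 × (3.612 / 0.380)² = 2 × 9.505² = 2 × 90.35 = 180.7.
Round up to the next whole participant.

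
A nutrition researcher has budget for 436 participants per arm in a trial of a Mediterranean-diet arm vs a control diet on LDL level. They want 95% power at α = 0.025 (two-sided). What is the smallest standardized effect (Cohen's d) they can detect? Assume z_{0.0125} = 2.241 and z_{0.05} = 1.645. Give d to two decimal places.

For two independent groups of n = 436 each: d_min = (z_{α/2} + z_β)·√(2/n).
z-sum = 2.241 + 1.645 = 3.886.
d_min = 3.886 × √(2/436) = 3.886 × 0.0677 = 0.263.

d_min ≈ 0.26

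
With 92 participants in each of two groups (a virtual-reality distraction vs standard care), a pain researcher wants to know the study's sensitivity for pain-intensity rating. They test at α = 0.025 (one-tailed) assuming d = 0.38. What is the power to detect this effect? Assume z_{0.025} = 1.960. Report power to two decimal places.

For two equal groups, power = Φ(d·√(n/2) − z_{α}).
d·√(n/2) = 0.38 × √(92/2) = 0.38 × 6.782 = 2.577.
z_β = 2.577 − 1.960 = 0.617.
Power = Φ(0.617) = 0.731.

power ≈ 0.73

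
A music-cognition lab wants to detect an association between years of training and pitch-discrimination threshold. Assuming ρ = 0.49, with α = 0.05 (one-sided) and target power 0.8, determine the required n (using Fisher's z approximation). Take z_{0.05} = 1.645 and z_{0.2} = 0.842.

n = 25

Fisher's z: C = ½·ln((1+r)/(1−r)) = ½·ln(2.9216) = 0.5361.
n = ((z_{α} + z_β)/C)² + 3.
(1.645 + 0.842) / 0.5361 = 2.487 / 0.5361 = 4.639.
n = 4.639² + 3 = 21.52 + 3 = 24.5.
Round up.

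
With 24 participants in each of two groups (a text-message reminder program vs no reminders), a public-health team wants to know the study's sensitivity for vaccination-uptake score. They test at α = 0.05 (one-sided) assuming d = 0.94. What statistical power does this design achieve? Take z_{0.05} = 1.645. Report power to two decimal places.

power ≈ 0.95

For two equal groups, power = Φ(d·√(n/2) − z_{α}).
d·√(n/2) = 0.94 × √(24/2) = 0.94 × 3.464 = 3.256.
z_β = 3.256 − 1.645 = 1.611.
Power = Φ(1.611) = 0.946.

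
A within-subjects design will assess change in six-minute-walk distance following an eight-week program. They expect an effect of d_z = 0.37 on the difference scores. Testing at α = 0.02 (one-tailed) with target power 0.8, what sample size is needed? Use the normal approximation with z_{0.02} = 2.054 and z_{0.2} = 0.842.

For a paired (one-sample on differences) test: n = ((z_{α} + z_β) / d)².
z_{α} + z_β = 2.054 + 0.842 = 2.896.
n = (2.896 / 0.37)² = 7.827² = 61.26.
Round up.

n = 62 pairs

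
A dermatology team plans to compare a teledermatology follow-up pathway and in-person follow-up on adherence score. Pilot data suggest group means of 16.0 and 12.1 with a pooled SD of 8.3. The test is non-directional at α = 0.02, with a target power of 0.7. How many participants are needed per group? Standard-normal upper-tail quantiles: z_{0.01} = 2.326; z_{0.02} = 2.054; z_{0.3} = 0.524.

Cohen's d = |M₁ − M₂| / SD_pooled = |16.0 − 12.1| / 8.3 = 3.9 / 8.3 = 0.470.
For two independent groups with equal n: n = 2·((z_{α/2} + z_β) / d)².
z_{α/2} + z_β = 2.326 + 0.524 = 2.850.
n = 2 × (2.850 / 0.470)² = 2 × 6.064² = 2 × 36.77 = 73.5.
Round up to the next whole participant.

n = 74 per group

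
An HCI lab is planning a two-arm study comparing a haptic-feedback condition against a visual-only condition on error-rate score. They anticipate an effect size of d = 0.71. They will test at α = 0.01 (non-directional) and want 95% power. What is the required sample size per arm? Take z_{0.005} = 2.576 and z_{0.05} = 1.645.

For two independent groups with equal n: n = 2·((z_{α/2} + z_β) / d)².
z_{α/2} + z_β = 2.576 + 1.645 = 4.221.
n = 2 × (4.221 / 0.71)² = 2 × 5.945² = 2 × 35.34 = 70.7.
Round up to the next whole participant.

n = 71 per group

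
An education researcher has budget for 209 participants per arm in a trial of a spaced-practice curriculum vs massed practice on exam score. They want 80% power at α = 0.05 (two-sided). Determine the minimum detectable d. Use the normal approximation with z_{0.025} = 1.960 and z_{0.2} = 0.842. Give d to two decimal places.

For two independent groups of n = 209 each: d_min = (z_{α/2} + z_β)·√(2/n).
z-sum = 1.960 + 0.842 = 2.802.
d_min = 2.802 × √(2/209) = 2.802 × 0.0978 = 0.274.

d_min ≈ 0.27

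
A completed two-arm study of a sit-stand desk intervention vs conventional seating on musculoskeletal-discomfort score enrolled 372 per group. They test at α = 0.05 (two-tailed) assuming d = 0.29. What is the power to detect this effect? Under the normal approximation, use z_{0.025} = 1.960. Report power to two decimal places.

power ≈ 0.98

For two equal groups, power = Φ(d·√(n/2) − z_{α/2}).
d·√(n/2) = 0.29 × √(372/2) = 0.29 × 13.638 = 3.955.
z_β = 3.955 − 1.960 = 1.995.
Power = Φ(1.995) = 0.977.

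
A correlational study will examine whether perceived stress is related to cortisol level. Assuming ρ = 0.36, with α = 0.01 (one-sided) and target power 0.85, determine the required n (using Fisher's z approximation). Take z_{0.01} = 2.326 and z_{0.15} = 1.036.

Fisher's z: C = ½·ln((1+r)/(1−r)) = ½·ln(2.1250) = 0.3769.
n = ((z_{α} + z_β)/C)² + 3.
(2.326 + 1.036) / 0.3769 = 3.362 / 0.3769 = 8.920.
n = 8.920² + 3 = 79.57 + 3 = 82.6.
Round up.

n = 83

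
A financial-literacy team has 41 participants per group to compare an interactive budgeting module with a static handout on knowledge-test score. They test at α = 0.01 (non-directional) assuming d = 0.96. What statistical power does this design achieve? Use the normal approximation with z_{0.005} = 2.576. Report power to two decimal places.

For two equal groups, power = Φ(d·√(n/2) − z_{α/2}).
d·√(n/2) = 0.96 × √(41/2) = 0.96 × 4.528 = 4.347.
z_β = 4.347 − 2.576 = 1.771.
Power = Φ(1.771) = 0.962.

power ≈ 0.96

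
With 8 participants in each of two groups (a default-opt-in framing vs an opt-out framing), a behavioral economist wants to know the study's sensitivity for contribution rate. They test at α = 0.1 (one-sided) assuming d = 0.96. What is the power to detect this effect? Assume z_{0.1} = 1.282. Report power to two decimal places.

For two equal groups, power = Φ(d·√(n/2) − z_{α}).
d·√(n/2) = 0.96 × √(8/2) = 0.96 × 2.000 = 1.920.
z_β = 1.920 − 1.282 = 0.638.
Power = Φ(0.638) = 0.738.

power ≈ 0.74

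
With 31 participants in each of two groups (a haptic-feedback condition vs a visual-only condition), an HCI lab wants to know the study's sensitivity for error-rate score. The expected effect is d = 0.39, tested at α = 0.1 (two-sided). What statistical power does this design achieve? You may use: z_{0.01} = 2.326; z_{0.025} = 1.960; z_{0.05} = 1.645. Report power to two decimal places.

For two equal groups, power = Φ(d·√(n/2) − z_{α/2}).
d·√(n/2) = 0.39 × √(31/2) = 0.39 × 3.937 = 1.535.
z_β = 1.535 − 1.645 = -0.110.
Power = Φ(-0.110) = 0.456.

power ≈ 0.46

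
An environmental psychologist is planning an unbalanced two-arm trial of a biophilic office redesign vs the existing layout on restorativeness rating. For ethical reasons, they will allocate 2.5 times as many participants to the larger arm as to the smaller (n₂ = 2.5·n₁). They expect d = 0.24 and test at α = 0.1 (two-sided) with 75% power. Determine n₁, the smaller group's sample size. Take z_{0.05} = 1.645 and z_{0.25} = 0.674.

With allocation ratio k = n₂/n₁ = 2.5, Var(x̄₁−x̄₂) = σ²(1/n₁ + 1/(k·n₁)) = σ²·(k+1)/(k·n₁).
So n₁ = (1 + 1/k)·((z_{α/2} + z_β)/d)² = 1.400 × (2.319/0.24)².
n₁ = 1.400 × 93.36 = 130.7.
Round up: n₁ = 131, giving n₂ = ⌈2.5 × 131⌉ = ⌈327.5⌉ = 328.

n₁ = 131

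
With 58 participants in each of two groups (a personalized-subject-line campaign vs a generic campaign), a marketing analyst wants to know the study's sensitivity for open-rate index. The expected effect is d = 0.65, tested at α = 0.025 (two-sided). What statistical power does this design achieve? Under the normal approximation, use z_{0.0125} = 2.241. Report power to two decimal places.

For two equal groups, power = Φ(d·√(n/2) − z_{α/2}).
d·√(n/2) = 0.65 × √(58/2) = 0.65 × 5.385 = 3.500.
z_β = 3.500 − 2.241 = 1.259.
Power = Φ(1.259) = 0.896.

power ≈ 0.90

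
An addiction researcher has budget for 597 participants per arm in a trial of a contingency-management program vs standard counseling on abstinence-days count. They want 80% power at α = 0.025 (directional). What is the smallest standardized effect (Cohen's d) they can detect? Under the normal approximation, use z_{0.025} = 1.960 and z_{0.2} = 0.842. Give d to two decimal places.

For two independent groups of n = 597 each: d_min = (z_{α} + z_β)·√(2/n).
z-sum = 1.960 + 0.842 = 2.802.
d_min = 2.802 × √(2/597) = 2.802 × 0.0579 = 0.162.

d_min ≈ 0.16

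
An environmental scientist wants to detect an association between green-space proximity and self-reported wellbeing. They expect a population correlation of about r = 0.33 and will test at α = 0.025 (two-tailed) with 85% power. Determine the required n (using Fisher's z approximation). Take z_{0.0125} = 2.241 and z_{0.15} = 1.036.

n = 95

Fisher's z: C = ½·ln((1+r)/(1−r)) = ½·ln(1.9851) = 0.3428.
n = ((z_{α/2} + z_β)/C)² + 3.
(2.241 + 1.036) / 0.3428 = 3.277 / 0.3428 = 9.560.
n = 9.560² + 3 = 91.38 + 3 = 94.4.
Round up.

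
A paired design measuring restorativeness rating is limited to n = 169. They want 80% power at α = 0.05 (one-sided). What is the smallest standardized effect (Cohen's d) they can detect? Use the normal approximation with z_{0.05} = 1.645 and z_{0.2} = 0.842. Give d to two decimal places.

d_min ≈ 0.19

For a single sample (or paired design) of n = 169: d_min = (z_{α} + z_β)/√n.
z-sum = 1.645 + 0.842 = 2.487.
d_min = 2.487 / √169 = 2.487 / 13.000 = 0.191.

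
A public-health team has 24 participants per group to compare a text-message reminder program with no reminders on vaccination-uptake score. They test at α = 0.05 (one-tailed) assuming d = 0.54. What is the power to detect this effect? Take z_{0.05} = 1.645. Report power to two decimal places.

For two equal groups, power = Φ(d·√(n/2) − z_{α}).
d·√(n/2) = 0.54 × √(24/2) = 0.54 × 3.464 = 1.871.
z_β = 1.871 − 1.645 = 0.226.
Power = Φ(0.226) = 0.589.

power ≈ 0.59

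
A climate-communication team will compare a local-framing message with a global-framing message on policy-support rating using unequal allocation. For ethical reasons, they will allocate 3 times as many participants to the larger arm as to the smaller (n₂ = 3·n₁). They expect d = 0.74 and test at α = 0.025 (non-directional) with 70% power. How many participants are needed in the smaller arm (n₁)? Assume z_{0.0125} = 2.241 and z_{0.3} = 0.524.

With allocation ratio k = n₂/n₁ = 3, Var(x̄₁−x̄₂) = σ²(1/n₁ + 1/(k·n₁)) = σ²·(k+1)/(k·n₁).
So n₁ = (1 + 1/k)·((z_{α/2} + z_β)/d)² = 1.333 × (2.765/0.74)².
n₁ = 1.333 × 13.96 = 18.6.
Round up: n₁ = 19, giving n₂ = 3 × 19 = 57.

n₁ = 19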